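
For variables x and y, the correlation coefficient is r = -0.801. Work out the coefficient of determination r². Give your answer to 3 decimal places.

0.642

r² = (-0.801)² = 0.642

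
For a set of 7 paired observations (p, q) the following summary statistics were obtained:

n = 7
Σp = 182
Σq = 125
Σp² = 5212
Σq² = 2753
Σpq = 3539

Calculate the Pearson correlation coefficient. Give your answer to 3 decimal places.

0.578

r = (nΣpq − ΣpΣq) / √[(nΣp² − (Σp)²)(nΣq² − (Σq)²)]
Numerator: 7×3539 − 182×125 = 2023
Denominator: √[(36484 − 33124)(19271 − 15625)] = √[3360 × 3646] = 3500.0800
r = 2023 / 3500.0800 ≈ 0.578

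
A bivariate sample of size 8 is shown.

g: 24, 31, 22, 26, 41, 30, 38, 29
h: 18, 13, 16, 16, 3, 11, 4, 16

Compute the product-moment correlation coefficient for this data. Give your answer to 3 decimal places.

n = 8, Σg = 241, Σh = 97, Σg² = 7563, Σh² = 1407, Σgh = 2672
nΣgh − ΣgΣh = 21376 − 23377 = -2001
nΣg² − (Σg)² = 60504 − 58081 = 2423; nΣh² − (Σh)² = 11256 − 9409 = 1847
r = -2001 / √(2423 × 1847) = -2001 / 2115.4860 ≈ -0.946

-0.946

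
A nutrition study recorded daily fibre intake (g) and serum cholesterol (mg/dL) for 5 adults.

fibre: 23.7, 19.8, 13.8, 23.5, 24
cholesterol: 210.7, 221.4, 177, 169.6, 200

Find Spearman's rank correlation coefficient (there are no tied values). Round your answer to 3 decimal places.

0.100

Rank fibre: 4, 2, 1, 3, 5
Rank cholesterol: 4, 5, 2, 1, 3
d = rank(fibre) − rank(cholesterol): 0, -3, -1, 2, 2; Σd² = 18
ρ = 1 − 6Σd² / [n(n²−1)] = 1 − 6×18 / (5×24) = 1 − 108/120 ≈ 0.100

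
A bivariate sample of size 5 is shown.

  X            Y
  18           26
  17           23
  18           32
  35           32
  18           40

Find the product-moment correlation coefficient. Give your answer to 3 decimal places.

0.155

n = 5, ΣX = 106, ΣY = 153, ΣX² = 2486, ΣY² = 4853, ΣXY = 3275
nΣXY − ΣXΣY = 16375 − 16218 = 157
nΣX² − (ΣX)² = 12430 − 11236 = 1194; nΣY² − (ΣY)² = 24265 − 23409 = 856
r = 157 / √(1194 × 856) = 157 / 1010.9718 ≈ 0.155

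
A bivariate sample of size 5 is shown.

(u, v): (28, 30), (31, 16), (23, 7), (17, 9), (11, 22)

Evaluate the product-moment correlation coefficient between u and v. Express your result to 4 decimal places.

0.1430

n = 5, Σu = 110, Σv = 84, Σu² = 2684, Σv² = 1770, Σuv = 1892
nΣuv − ΣuΣv = 9460 − 9240 = 220
nΣu² − (Σu)² = 13420 − 12100 = 1320; nΣv² − (Σv)² = 8850 − 7056 = 1794
r = 220 / √(1320 × 1794) = 220 / 1538.8567 ≈ 0.1430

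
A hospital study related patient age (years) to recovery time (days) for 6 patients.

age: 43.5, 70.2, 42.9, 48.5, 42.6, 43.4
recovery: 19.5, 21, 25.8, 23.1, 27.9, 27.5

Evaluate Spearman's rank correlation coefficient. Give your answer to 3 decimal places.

-0.771

Rank age: 4, 6, 2, 5, 1, 3
Rank recovery: 1, 2, 4, 3, 6, 5
d = rank(age) − rank(recovery): 3, 4, -2, 2, -5, -2; Σd² = 62
ρ = 1 − 6Σd² / [n(n²−1)] = 1 − 6×62 / (6×35) = 1 − 372/210 ≈ -0.771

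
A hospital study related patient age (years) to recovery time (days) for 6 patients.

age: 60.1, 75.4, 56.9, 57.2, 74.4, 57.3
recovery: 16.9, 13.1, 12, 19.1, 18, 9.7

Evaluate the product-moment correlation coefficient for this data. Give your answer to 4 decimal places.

n = 6, Σx = 381.3, Σy = 88.8, Σx² = 24625.27, Σy² = 1384.12, Σxy = 5673.76
nΣxy − ΣxΣy = 34042.56 − 33859.44 = 183.12
nΣx² − (Σx)² = 147751.62 − 145389.69 = 2361.93; nΣy² − (Σy)² = 8304.72 − 7885.44 = 419.28
r = 183.12 / √(2361.93 × 419.28) = 183.12 / 995.1432 ≈ 0.1840

0.1840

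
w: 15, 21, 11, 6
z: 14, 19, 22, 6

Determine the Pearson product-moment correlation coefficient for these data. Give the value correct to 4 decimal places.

n = 4, Σw = 53, Σz = 61, Σw² = 823, Σz² = 1077, Σwz = 887
nΣwz − ΣwΣz = 3548 − 3233 = 315
nΣw² − (Σw)² = 3292 − 2809 = 483; nΣz² − (Σz)² = 4308 − 3721 = 587
r = 315 / √(483 × 587) = 315 / 532.4669 ≈ 0.5916

0.5916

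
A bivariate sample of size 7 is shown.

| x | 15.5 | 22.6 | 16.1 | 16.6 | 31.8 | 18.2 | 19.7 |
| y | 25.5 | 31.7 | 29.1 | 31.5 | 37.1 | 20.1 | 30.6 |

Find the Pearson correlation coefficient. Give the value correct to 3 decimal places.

0.679

n = 7, Σx = 140.5, Σy = 205.6, Σx² = 3016.35, Σy² = 6210.98, Σxy = 4251.5
nΣxy − ΣxΣy = 29760.5 − 28886.8 = 873.7
nΣx² − (Σx)² = 21114.45 − 19740.25 = 1374.2; nΣy² − (Σy)² = 43476.86 − 42271.36 = 1205.5
r = 873.7 / √(1374.2 × 1205.5) = 873.7 / 1287.0890 ≈ 0.679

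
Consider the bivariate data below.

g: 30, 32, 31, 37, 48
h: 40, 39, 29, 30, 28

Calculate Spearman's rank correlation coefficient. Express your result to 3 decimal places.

Rank g: 1, 3, 2, 4, 5
Rank h: 5, 4, 2, 3, 1
d = rank(g) − rank(h): -4, -1, 0, 1, 4; Σd² = 34
ρ = 1 − 6Σd² / [n(n²−1)] = 1 − 6×34 / (5×24) = 1 − 204/120 ≈ -0.700

-0.700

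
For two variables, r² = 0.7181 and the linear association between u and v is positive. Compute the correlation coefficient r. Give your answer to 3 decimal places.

0.847

|r| = √0.7181 = 0.847
The association is positive, so r = 0.847.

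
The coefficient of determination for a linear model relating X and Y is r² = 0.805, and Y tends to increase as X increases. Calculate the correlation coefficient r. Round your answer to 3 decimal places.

|r| = √0.805 = 0.897
The association is positive, so r = 0.897.

0.897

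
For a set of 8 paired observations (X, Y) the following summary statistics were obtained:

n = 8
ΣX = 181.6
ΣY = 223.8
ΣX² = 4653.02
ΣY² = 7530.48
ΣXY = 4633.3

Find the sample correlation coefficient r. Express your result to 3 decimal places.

-0.544

r = (nΣXY − ΣXΣY) / √[(nΣX² − (ΣX)²)(nΣY² − (ΣY)²)]
Numerator: 8×4633.3 − 181.6×223.8 = -3575.68
Denominator: √[(37224.16 − 32978.56)(60243.84 − 50086.44)] = √[4245.6 × 10157.4] = 6566.9062
r = -3575.68 / 6566.9062 ≈ -0.544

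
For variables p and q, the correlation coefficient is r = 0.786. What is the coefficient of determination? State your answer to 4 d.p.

r² = (0.786)² = 0.6178

0.6178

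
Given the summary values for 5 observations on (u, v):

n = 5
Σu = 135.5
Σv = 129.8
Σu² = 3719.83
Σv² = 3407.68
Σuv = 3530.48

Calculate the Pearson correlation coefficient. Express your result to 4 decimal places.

r = (nΣuv − ΣuΣv) / √[(nΣu² − (Σu)²)(nΣv² − (Σv)²)]
Numerator: 5×3530.48 − 135.5×129.8 = 64.5
Denominator: √[(18599.15 − 18360.25)(17038.4 − 16848.04)] = √[238.9 × 190.36] = 213.2534
r = 64.5 / 213.2534 ≈ 0.3025

0.3025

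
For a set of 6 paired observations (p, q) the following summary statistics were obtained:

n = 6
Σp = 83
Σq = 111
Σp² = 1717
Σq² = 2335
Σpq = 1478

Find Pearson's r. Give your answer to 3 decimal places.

-0.144

r = (nΣpq − ΣpΣq) / √[(nΣp² − (Σp)²)(nΣq² − (Σq)²)]
Numerator: 6×1478 − 83×111 = -345
Denominator: √[(10302 − 6889)(14010 − 12321)] = √[3413 × 1689] = 2400.9492
r = -345 / 2400.9492 ≈ -0.144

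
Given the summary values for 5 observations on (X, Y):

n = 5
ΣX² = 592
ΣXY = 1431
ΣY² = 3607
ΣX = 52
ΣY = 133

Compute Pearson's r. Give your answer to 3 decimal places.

r = (nΣXY − ΣXΣY) / √[(nΣX² − (ΣX)²)(nΣY² − (ΣY)²)]
Numerator: 5×1431 − 52×133 = 239
Denominator: √[(2960 − 2704)(18035 − 17689)] = √[256 × 346] = 297.6172
r = 239 / 297.6172 ≈ 0.803

0.803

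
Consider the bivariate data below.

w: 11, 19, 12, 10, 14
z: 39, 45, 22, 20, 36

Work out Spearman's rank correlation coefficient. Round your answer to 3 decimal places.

0.700

Rank w: 2, 5, 3, 1, 4
Rank z: 4, 5, 2, 1, 3
d = rank(w) − rank(z): -2, 0, 1, 0, 1; Σd² = 6
ρ = 1 − 6Σd² / [n(n²−1)] = 1 − 6×6 / (5×24) = 1 − 36/120 ≈ 0.700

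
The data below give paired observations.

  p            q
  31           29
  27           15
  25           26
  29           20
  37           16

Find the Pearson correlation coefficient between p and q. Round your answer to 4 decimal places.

n = 5, Σp = 149, Σq = 106, Σp² = 4525, Σq² = 2398, Σpq = 3126
nΣpq − ΣpΣq = 15630 − 15794 = -164
nΣp² − (Σp)² = 22625 − 22201 = 424; nΣq² − (Σq)² = 11990 − 11236 = 754
r = -164 / √(424 × 754) = -164 / 565.4167 ≈ -0.2901

-0.2901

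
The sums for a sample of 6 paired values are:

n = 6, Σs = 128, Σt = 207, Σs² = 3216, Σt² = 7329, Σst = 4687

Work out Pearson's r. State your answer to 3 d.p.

r = (nΣst − ΣsΣt) / √[(nΣs² − (Σs)²)(nΣt² − (Σt)²)]
Numerator: 6×4687 − 128×207 = 1626
Denominator: √[(19296 − 16384)(43974 − 42849)] = √[2912 × 1125] = 1809.9724
r = 1626 / 1809.9724 ≈ 0.898

0.898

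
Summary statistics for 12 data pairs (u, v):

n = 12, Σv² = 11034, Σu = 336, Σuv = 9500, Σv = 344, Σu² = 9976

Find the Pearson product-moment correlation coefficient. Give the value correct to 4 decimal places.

r = (nΣuv − ΣuΣv) / √[(nΣu² − (Σu)²)(nΣv² − (Σv)²)]
Numerator: 12×9500 − 336×344 = -1584
Denominator: √[(119712 − 112896)(132408 − 118336)] = √[6816 × 14072] = 9793.6077
r = -1584 / 9793.6077 ≈ -0.1617

-0.1617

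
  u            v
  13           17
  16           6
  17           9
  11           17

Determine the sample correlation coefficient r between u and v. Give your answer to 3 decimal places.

n = 4, Σu = 57, Σv = 49, Σu² = 835, Σv² = 695, Σuv = 657
nΣuv − ΣuΣv = 2628 − 2793 = -165
nΣu² − (Σu)² = 3340 − 3249 = 91; nΣv² − (Σv)² = 2780 − 2401 = 379
r = -165 / √(91 × 379) = -165 / 185.7121 ≈ -0.888

-0.888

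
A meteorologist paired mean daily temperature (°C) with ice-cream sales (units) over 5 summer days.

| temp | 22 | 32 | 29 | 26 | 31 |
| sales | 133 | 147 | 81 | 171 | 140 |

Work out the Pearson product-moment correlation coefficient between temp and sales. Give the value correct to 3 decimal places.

n = 5, Σx = 140, Σy = 672, Σx² = 3986, Σy² = 94700, Σxy = 18765
nΣxy − ΣxΣy = 93825 − 94080 = -255
nΣx² − (Σx)² = 19930 − 19600 = 330; nΣy² − (Σy)² = 473500 − 451584 = 21916
r = -255 / √(330 × 21916) = -255 / 2689.2899 ≈ -0.095

-0.095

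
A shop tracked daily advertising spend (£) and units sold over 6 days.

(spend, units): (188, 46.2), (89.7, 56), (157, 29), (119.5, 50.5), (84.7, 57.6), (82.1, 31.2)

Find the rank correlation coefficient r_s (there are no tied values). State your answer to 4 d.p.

Rank spend: 6, 3, 5, 4, 2, 1
Rank units: 3, 5, 1, 4, 6, 2
d = rank(spend) − rank(units): 3, -2, 4, 0, -4, -1; Σd² = 46
ρ = 1 − 6Σd² / [n(n²−1)] = 1 − 6×46 / (6×35) = 1 − 276/210 ≈ -0.3143

-0.3143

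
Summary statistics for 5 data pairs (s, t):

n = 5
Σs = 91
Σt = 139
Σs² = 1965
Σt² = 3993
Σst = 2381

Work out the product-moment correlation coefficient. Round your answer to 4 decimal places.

-0.7461

r = (nΣst − ΣsΣt) / √[(nΣs² − (Σs)²)(nΣt² − (Σt)²)]
Numerator: 5×2381 − 91×139 = -744
Denominator: √[(9825 − 8281)(19965 − 19321)] = √[1544 × 644] = 997.1640
r = -744 / 997.1640 ≈ -0.7461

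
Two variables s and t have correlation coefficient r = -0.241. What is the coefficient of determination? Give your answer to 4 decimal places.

0.0581

r² = (-0.241)² = 0.0581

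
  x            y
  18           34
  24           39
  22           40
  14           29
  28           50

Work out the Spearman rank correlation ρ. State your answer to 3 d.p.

Rank x: 2, 4, 3, 1, 5
Rank y: 2, 3, 4, 1, 5
d = rank(x) − rank(y): 0, 1, -1, 0, 0; Σd² = 2
ρ = 1 − 6Σd² / [n(n²−1)] = 1 − 6×2 / (5×24) = 1 − 12/120 ≈ 0.900

0.900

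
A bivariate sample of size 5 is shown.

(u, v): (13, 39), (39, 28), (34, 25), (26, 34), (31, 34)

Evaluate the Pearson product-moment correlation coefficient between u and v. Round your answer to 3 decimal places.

n = 5, Σu = 143, Σv = 160, Σu² = 4483, Σv² = 5242, Σuv = 4387
nΣuv − ΣuΣv = 21935 − 22880 = -945
nΣu² − (Σu)² = 22415 − 20449 = 1966; nΣv² − (Σv)² = 26210 − 25600 = 610
r = -945 / √(1966 × 610) = -945 / 1095.1073 ≈ -0.863

-0.863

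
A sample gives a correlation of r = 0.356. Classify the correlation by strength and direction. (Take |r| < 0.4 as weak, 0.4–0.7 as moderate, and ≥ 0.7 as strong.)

r = 0.356 > 0 so the relationship is positive.
|r| = 0.356, which falls in the weak range.

weak positive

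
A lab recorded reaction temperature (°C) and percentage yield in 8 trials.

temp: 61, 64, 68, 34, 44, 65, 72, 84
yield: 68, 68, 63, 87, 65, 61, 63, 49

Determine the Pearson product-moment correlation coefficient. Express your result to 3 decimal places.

-0.864

n = 8, Σx = 492, Σy = 524, Σx² = 31998, Σy² = 35102, Σxy = 31219
nΣxy − ΣxΣy = 249752 − 257808 = -8056
nΣx² − (Σx)² = 255984 − 242064 = 13920; nΣy² − (Σy)² = 280816 − 274576 = 6240
r = -8056 / √(13920 × 6240) = -8056 / 9319.9142 ≈ -0.864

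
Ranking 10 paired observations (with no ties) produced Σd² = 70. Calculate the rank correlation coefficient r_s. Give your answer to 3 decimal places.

ρ = 1 − 6Σd² / [n(n²−1)] = 1 − 6×70 / (10×99)
  = 1 − 420/990 = 1 − 0.4242 ≈ 0.576

0.576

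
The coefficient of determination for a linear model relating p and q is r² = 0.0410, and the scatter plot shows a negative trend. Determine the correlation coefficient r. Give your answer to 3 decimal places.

-0.202

|r| = √0.0410 = 0.202
The association is negative, so r = −0.202.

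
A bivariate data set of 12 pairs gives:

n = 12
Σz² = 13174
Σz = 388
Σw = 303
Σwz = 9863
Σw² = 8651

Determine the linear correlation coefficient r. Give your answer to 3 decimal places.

r = (nΣwz − ΣwΣz) / √[(nΣw² − (Σw)²)(nΣz² − (Σz)²)]
Numerator: 12×9863 − 303×388 = 792
Denominator: √[(103812 − 91809)(158088 − 150544)] = √[12003 × 7544] = 9515.8096
r = 792 / 9515.8096 ≈ 0.083

0.083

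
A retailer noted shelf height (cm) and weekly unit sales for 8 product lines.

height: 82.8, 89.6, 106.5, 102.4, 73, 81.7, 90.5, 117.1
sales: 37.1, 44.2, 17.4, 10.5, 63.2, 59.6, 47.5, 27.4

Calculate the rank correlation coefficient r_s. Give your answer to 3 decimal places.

Rank height: 3, 4, 7, 6, 1, 2, 5, 8
Rank sales: 4, 5, 2, 1, 8, 7, 6, 3
d = rank(height) − rank(sales): -1, -1, 5, 5, -7, -5, -1, 5; Σd² = 152
ρ = 1 − 6Σd² / [n(n²−1)] = 1 − 6×152 / (8×63) = 1 − 912/504 ≈ -0.810

-0.810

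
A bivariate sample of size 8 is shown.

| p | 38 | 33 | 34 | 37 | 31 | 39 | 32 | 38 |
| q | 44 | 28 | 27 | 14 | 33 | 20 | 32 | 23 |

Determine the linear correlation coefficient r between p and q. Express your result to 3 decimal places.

-0.289

n = 8, Σp = 282, Σq = 221, Σp² = 10008, Σq² = 6687, Σpq = 7733
nΣpq − ΣpΣq = 61864 − 62322 = -458
nΣp² − (Σp)² = 80064 − 79524 = 540; nΣq² − (Σq)² = 53496 − 48841 = 4655
r = -458 / √(540 × 4655) = -458 / 1585.4652 ≈ -0.289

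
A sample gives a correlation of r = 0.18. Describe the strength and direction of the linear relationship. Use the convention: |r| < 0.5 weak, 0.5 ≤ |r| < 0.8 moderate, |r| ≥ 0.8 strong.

r = 0.18 > 0 so the relationship is positive.
|r| = 0.18, which falls in the weak range.

weak positive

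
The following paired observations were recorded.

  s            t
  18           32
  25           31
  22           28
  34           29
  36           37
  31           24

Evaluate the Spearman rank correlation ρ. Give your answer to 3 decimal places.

0.143

Rank s: 1, 3, 2, 5, 6, 4
Rank t: 5, 4, 2, 3, 6, 1
d = rank(s) − rank(t): -4, -1, 0, 2, 0, 3; Σd² = 30
ρ = 1 − 6Σd² / [n(n²−1)] = 1 − 6×30 / (6×35) = 1 − 180/210 ≈ 0.143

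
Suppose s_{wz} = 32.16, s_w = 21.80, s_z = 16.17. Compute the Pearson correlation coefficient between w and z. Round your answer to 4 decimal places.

0.0912

r = Cov(w,z) / (s_w · s_z) = 32.16 / (21.80 × 16.17)
  = 32.16 / 352.5060 ≈ 0.0912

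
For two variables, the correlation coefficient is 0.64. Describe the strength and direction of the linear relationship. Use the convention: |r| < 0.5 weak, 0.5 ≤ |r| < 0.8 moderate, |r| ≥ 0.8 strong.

moderate positive

r = 0.64 > 0 so the relationship is positive.
|r| = 0.64, which falls in the moderate range.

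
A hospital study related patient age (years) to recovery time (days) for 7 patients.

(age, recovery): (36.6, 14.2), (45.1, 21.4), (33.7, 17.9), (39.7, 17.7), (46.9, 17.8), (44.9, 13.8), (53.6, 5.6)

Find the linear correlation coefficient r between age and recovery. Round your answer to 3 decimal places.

n = 7, Σx = 300.5, Σy = 108.4, Σx² = 13173.93, Σy² = 1831.94, Σxy = 4545.38
nΣxy − ΣxΣy = 31817.66 − 32574.2 = -756.54
nΣx² − (Σx)² = 92217.51 − 90300.25 = 1917.26; nΣy² − (Σy)² = 12823.58 − 11750.56 = 1073.02
r = -756.54 / √(1917.26 × 1073.02) = -756.54 / 1434.3146 ≈ -0.527

-0.527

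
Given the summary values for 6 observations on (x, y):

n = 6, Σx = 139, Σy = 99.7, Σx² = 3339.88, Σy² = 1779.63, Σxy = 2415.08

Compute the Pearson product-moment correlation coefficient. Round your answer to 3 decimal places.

r = (nΣxy − ΣxΣy) / √[(nΣx² − (Σx)²)(nΣy² − (Σy)²)]
Numerator: 6×2415.08 − 139×99.7 = 632.18
Denominator: √[(20039.28 − 19321)(10677.78 − 9940.09)] = √[718.28 × 737.69] = 727.9203
r = 632.18 / 727.9203 ≈ 0.868

0.868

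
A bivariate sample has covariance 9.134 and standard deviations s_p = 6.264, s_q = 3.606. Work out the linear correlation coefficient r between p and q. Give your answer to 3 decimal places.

r = Cov(p,q) / (s_p · s_q) = 9.134 / (6.264 × 3.606)
  = 9.134 / 22.5880 ≈ 0.404

0.404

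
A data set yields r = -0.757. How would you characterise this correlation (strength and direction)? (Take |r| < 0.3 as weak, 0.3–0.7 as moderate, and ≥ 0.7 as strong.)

strong negative

r = -0.757 < 0 so the relationship is negative.
|r| = 0.757, which falls in the strong range.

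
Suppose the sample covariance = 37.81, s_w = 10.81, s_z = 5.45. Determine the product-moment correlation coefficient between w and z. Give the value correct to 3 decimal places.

r = Cov(w,z) / (s_w · s_z) = 37.81 / (10.81 × 5.45)
  = 37.81 / 58.9145 ≈ 0.642

0.642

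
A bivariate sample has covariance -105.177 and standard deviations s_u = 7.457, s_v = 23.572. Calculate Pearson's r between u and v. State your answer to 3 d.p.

-0.598

r = Cov(u,v) / (s_u · s_v) = -105.177 / (7.457 × 23.572)
  = -105.177 / 175.7764 ≈ -0.598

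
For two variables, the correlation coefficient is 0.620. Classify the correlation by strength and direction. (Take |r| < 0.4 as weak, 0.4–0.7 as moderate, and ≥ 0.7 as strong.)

moderate positive

r = 0.620 > 0 so the relationship is positive.
|r| = 0.620, which falls in the moderate range.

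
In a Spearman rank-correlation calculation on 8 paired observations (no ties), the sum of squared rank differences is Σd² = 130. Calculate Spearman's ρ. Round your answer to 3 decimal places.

ρ = 1 − 6Σd² / [n(n²−1)] = 1 − 6×130 / (8×63)
  = 1 − 780/504 = 1 − 1.5476 ≈ -0.548

-0.548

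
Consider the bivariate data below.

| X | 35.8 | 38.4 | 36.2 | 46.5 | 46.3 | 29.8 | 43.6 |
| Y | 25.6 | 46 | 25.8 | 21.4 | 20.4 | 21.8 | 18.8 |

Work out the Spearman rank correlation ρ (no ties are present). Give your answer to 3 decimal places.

-0.500

Rank X: 2, 4, 3, 7, 6, 1, 5
Rank Y: 5, 7, 6, 3, 2, 4, 1
d = rank(X) − rank(Y): -3, -3, -3, 4, 4, -3, 4; Σd² = 84
ρ = 1 − 6Σd² / [n(n²−1)] = 1 − 6×84 / (7×48) = 1 − 504/336 ≈ -0.500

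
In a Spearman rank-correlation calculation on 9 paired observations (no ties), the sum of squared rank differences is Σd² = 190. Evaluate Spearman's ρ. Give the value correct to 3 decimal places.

-0.583

ρ = 1 − 6Σd² / [n(n²−1)] = 1 − 6×190 / (9×80)
  = 1 − 1140/720 = 1 − 1.5833 ≈ -0.583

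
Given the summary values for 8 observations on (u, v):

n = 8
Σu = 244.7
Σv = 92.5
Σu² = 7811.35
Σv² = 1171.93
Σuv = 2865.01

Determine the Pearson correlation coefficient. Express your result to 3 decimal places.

0.195

r = (nΣuv − ΣuΣv) / √[(nΣu² − (Σu)²)(nΣv² − (Σv)²)]
Numerator: 8×2865.01 − 244.7×92.5 = 285.33
Denominator: √[(62490.8 − 59878.09)(9375.44 − 8556.25)] = √[2612.71 × 819.19] = 1462.9784
r = 285.33 / 1462.9784 ≈ 0.195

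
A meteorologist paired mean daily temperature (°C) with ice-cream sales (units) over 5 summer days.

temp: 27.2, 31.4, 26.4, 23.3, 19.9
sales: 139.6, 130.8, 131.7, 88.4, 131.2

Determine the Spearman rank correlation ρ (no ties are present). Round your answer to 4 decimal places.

0.2000

Rank temp: 4, 5, 3, 2, 1
Rank sales: 5, 2, 4, 1, 3
d = rank(temp) − rank(sales): -1, 3, -1, 1, -2; Σd² = 16
ρ = 1 − 6Σd² / [n(n²−1)] = 1 − 6×16 / (5×24) = 1 − 96/120 ≈ 0.2000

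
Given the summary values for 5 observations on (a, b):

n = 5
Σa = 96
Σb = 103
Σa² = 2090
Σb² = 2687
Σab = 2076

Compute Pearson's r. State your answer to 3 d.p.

r = (nΣab − ΣaΣb) / √[(nΣa² − (Σa)²)(nΣb² − (Σb)²)]
Numerator: 5×2076 − 96×103 = 492
Denominator: √[(10450 − 9216)(13435 − 10609)] = √[1234 × 2826] = 1867.4271
r = 492 / 1867.4271 ≈ 0.263

0.263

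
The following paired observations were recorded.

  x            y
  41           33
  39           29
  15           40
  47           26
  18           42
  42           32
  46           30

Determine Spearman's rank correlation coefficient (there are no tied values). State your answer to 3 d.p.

-0.750

Rank x: 4, 3, 1, 7, 2, 5, 6
Rank y: 5, 2, 6, 1, 7, 4, 3
d = rank(x) − rank(y): -1, 1, -5, 6, -5, 1, 3; Σd² = 98
ρ = 1 − 6Σd² / [n(n²−1)] = 1 − 6×98 / (7×48) = 1 − 588/336 ≈ -0.750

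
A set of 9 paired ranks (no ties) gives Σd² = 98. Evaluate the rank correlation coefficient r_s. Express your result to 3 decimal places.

0.183

ρ = 1 − 6Σd² / [n(n²−1)] = 1 − 6×98 / (9×80)
  = 1 − 588/720 = 1 − 0.8167 ≈ 0.183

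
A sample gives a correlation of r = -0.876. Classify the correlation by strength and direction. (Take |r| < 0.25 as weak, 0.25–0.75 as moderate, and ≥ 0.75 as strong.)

strong negative

r = -0.876 < 0 so the relationship is negative.
|r| = 0.876, which falls in the strong range.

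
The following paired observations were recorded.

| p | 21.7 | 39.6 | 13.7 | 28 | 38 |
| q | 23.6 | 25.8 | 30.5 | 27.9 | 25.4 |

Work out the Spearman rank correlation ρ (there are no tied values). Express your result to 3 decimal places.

-0.300

Rank p: 2, 5, 1, 3, 4
Rank q: 1, 3, 5, 4, 2
d = rank(p) − rank(q): 1, 2, -4, -1, 2; Σd² = 26
ρ = 1 − 6Σd² / [n(n²−1)] = 1 − 6×26 / (5×24) = 1 − 156/120 ≈ -0.300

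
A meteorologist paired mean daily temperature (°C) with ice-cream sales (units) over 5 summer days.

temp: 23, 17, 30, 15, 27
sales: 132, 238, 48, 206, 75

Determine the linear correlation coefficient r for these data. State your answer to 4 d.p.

-0.9677

n = 5, Σx = 112, Σy = 699, Σx² = 2672, Σy² = 124433, Σxy = 13637
nΣxy − ΣxΣy = 68185 − 78288 = -10103
nΣx² − (Σx)² = 13360 − 12544 = 816; nΣy² − (Σy)² = 622165 − 488601 = 133564
r = -10103 / √(816 × 133564) = -10103 / 10439.7425 ≈ -0.9677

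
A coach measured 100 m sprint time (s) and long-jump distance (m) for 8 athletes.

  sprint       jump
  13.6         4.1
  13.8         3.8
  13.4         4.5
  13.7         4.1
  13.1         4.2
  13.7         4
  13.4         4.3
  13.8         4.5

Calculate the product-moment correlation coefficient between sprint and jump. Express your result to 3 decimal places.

-0.323

n = 8, Σx = 108.5, Σy = 33.5, Σx² = 1471.95, Σy² = 140.69, Σxy = 454.21
nΣxy − ΣxΣy = 3633.68 − 3634.75 = -1.07
nΣx² − (Σx)² = 11775.6 − 11772.25 = 3.35; nΣy² − (Σy)² = 1125.52 − 1122.25 = 3.27
r = -1.07 / √(3.35 × 3.27) = -1.07 / 3.3098 ≈ -0.323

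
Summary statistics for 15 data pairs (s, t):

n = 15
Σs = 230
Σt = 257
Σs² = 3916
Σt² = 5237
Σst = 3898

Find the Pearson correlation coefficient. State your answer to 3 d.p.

-0.075

r = (nΣst − ΣsΣt) / √[(nΣs² − (Σs)²)(nΣt² − (Σt)²)]
Numerator: 15×3898 − 230×257 = -640
Denominator: √[(58740 − 52900)(78555 − 66049)] = √[5840 × 12506] = 8546.0541
r = -640 / 8546.0541 ≈ -0.075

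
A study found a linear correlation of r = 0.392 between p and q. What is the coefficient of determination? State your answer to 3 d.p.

0.154

r² = (0.392)² = 0.154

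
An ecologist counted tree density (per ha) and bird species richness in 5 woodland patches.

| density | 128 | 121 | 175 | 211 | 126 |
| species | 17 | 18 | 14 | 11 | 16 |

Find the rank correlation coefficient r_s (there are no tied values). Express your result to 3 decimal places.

-0.900

Rank density: 3, 1, 4, 5, 2
Rank species: 4, 5, 2, 1, 3
d = rank(density) − rank(species): -1, -4, 2, 4, -1; Σd² = 38
ρ = 1 − 6Σd² / [n(n²−1)] = 1 − 6×38 / (5×24) = 1 − 228/120 ≈ -0.900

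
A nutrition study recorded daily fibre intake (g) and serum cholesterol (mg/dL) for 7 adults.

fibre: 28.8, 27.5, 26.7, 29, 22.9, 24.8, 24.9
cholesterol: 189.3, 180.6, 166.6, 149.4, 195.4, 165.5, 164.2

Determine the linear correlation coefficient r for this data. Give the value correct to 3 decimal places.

n = 7, Σx = 184.6, Σy = 1211, Σx² = 4899.04, Σy² = 211059.82, Σxy = 31866.8
nΣxy − ΣxΣy = 223067.6 − 223550.6 = -483
nΣx² − (Σx)² = 34293.28 − 34077.16 = 216.12; nΣy² − (Σy)² = 1477418.74 − 1466521 = 10897.74
r = -483 / √(216.12 × 10897.74) = -483 / 1534.6725 ≈ -0.315

-0.315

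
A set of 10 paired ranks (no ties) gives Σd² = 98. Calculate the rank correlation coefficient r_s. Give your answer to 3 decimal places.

ρ = 1 − 6Σd² / [n(n²−1)] = 1 − 6×98 / (10×99)
  = 1 − 588/990 = 1 − 0.5939 ≈ 0.406

0.406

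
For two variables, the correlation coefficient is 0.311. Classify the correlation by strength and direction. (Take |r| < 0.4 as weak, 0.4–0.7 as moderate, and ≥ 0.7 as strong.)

weak positive

r = 0.311 > 0 so the relationship is positive.
|r| = 0.311, which falls in the weak range.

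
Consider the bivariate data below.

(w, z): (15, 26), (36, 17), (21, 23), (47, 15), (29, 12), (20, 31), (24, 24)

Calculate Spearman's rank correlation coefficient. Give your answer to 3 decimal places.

-0.821

Rank w: 1, 6, 3, 7, 5, 2, 4
Rank z: 6, 3, 4, 2, 1, 7, 5
d = rank(w) − rank(z): -5, 3, -1, 5, 4, -5, -1; Σd² = 102
ρ = 1 − 6Σd² / [n(n²−1)] = 1 − 6×102 / (7×48) = 1 − 612/336 ≈ -0.821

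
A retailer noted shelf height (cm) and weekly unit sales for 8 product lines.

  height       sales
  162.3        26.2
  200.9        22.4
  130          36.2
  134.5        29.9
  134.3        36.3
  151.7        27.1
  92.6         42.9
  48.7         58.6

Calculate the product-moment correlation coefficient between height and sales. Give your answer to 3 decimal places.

-0.964

n = 8, Σx = 1055, Σy = 279.6, Σx² = 153688.18, Σy² = 10719.12, Σxy = 33292.49
nΣxy − ΣxΣy = 266339.92 − 294978 = -28638.08
nΣx² − (Σx)² = 1229505.44 − 1113025 = 116480.44; nΣy² − (Σy)² = 85752.96 − 78176.16 = 7576.8
r = -28638.08 / √(116480.44 × 7576.8) = -28638.08 / 29707.7262 ≈ -0.964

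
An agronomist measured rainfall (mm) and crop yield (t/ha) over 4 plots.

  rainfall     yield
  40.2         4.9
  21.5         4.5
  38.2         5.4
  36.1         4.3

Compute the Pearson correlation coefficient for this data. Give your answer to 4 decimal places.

0.4716

n = 4, Σx = 136, Σy = 19.1, Σx² = 4840.74, Σy² = 91.91, Σxy = 655.24
nΣxy − ΣxΣy = 2620.96 − 2597.6 = 23.36
nΣx² − (Σx)² = 19362.96 − 18496 = 866.96; nΣy² − (Σy)² = 367.64 − 364.81 = 2.83
r = 23.36 / √(866.96 × 2.83) = 23.36 / 49.5328 ≈ 0.4716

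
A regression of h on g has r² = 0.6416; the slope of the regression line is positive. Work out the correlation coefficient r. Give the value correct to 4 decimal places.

0.8010

|r| = √0.6416 = 0.8010
The association is positive, so r = 0.8010.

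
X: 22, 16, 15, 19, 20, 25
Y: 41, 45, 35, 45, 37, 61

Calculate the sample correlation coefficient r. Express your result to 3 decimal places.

n = 6, ΣX = 117, ΣY = 264, ΣX² = 2351, ΣY² = 12046, ΣXY = 5267
nΣXY − ΣXΣY = 31602 − 30888 = 714
nΣX² − (ΣX)² = 14106 − 13689 = 417; nΣY² − (ΣY)² = 72276 − 69696 = 2580
r = 714 / √(417 × 2580) = 714 / 1037.2367 ≈ 0.688

0.688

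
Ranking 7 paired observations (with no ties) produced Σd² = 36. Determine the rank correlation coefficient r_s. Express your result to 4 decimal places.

0.3571

ρ = 1 − 6Σd² / [n(n²−1)] = 1 − 6×36 / (7×48)
  = 1 − 216/336 = 1 − 0.64286 ≈ 0.3571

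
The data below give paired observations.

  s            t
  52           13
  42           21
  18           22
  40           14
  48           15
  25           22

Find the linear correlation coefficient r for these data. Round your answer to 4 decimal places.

-0.8066

n = 6, Σs = 225, Σt = 107, Σs² = 9321, Σt² = 1999, Σst = 3784
nΣst − ΣsΣt = 22704 − 24075 = -1371
nΣs² − (Σs)² = 55926 − 50625 = 5301; nΣt² − (Σt)² = 11994 − 11449 = 545
r = -1371 / √(5301 × 545) = -1371 / 1699.7191 ≈ -0.8066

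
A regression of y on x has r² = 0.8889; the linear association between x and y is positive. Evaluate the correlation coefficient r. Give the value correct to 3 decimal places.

|r| = √0.8889 = 0.943
The association is positive, so r = 0.943.

0.943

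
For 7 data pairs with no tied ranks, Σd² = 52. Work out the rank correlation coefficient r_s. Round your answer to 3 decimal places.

ρ = 1 − 6Σd² / [n(n²−1)] = 1 − 6×52 / (7×48)
  = 1 − 312/336 = 1 − 0.9286 ≈ 0.071

0.071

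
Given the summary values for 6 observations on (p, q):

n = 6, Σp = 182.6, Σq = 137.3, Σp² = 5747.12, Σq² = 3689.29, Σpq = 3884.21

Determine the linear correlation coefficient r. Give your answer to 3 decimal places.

r = (nΣpq − ΣpΣq) / √[(nΣp² − (Σp)²)(nΣq² − (Σq)²)]
Numerator: 6×3884.21 − 182.6×137.3 = -1765.72
Denominator: √[(34482.72 − 33342.76)(22135.74 − 18851.29)] = √[1139.96 × 3284.45] = 1934.9785
r = -1765.72 / 1934.9785 ≈ -0.913

-0.913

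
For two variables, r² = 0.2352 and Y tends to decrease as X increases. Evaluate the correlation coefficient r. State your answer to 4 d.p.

|r| = √0.2352 = 0.4850
The association is negative, so r = −0.4850.

-0.4850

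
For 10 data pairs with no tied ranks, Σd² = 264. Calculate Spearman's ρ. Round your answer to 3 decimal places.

-0.600

ρ = 1 − 6Σd² / [n(n²−1)] = 1 − 6×264 / (10×99)
  = 1 − 1584/990 = 1 − 1.6000 ≈ -0.600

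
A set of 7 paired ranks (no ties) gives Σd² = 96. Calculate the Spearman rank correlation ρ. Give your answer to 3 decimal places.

ρ = 1 − 6Σd² / [n(n²−1)] = 1 − 6×96 / (7×48)
  = 1 − 576/336 = 1 − 1.7143 ≈ -0.714

-0.714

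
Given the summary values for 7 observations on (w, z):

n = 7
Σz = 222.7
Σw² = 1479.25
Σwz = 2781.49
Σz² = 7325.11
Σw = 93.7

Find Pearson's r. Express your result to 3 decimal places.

-0.858

r = (nΣwz − ΣwΣz) / √[(nΣw² − (Σw)²)(nΣz² − (Σz)²)]
Numerator: 7×2781.49 − 93.7×222.7 = -1396.56
Denominator: √[(10354.75 − 8779.69)(51275.77 − 49595.29)] = √[1575.06 × 1680.48] = 1626.9164
r = -1396.56 / 1626.9164 ≈ -0.858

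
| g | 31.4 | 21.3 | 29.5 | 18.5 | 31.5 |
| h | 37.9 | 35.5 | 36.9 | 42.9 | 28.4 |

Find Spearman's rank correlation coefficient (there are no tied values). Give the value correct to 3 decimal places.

Rank g: 4, 2, 3, 1, 5
Rank h: 4, 2, 3, 5, 1
d = rank(g) − rank(h): 0, 0, 0, -4, 4; Σd² = 32
ρ = 1 − 6Σd² / [n(n²−1)] = 1 − 6×32 / (5×24) = 1 − 192/120 ≈ -0.600

-0.600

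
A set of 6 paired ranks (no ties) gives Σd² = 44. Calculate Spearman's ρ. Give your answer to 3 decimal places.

ρ = 1 − 6Σd² / [n(n²−1)] = 1 − 6×44 / (6×35)
  = 1 − 264/210 = 1 − 1.2571 ≈ -0.257

-0.257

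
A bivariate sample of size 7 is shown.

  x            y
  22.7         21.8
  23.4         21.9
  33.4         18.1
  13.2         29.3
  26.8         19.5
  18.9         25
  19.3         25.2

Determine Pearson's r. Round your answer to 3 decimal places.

n = 7, Σx = 157.7, Σy = 160.8, Σx² = 3800.59, Σy² = 3781.24, Σxy = 3480.08
nΣxy − ΣxΣy = 24360.56 − 25358.16 = -997.6
nΣx² − (Σx)² = 26604.13 − 24869.29 = 1734.84; nΣy² − (Σy)² = 26468.68 − 25856.64 = 612.04
r = -997.6 / √(1734.84 × 612.04) = -997.6 / 1030.4327 ≈ -0.968

-0.968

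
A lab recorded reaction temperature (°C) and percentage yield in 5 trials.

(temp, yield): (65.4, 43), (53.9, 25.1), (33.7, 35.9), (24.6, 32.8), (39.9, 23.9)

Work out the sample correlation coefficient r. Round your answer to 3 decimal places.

n = 5, Σx = 217.5, Σy = 160.7, Σx² = 10515.23, Σy² = 5414.87, Σxy = 7135.41
nΣxy − ΣxΣy = 35677.05 − 34952.25 = 724.8
nΣx² − (Σx)² = 52576.15 − 47306.25 = 5269.9; nΣy² − (Σy)² = 27074.35 − 25824.49 = 1249.86
r = 724.8 / √(5269.9 × 1249.86) = 724.8 / 2566.4445 ≈ 0.282

0.282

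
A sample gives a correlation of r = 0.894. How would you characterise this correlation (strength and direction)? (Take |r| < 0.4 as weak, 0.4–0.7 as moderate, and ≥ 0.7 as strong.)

r = 0.894 > 0 so the relationship is positive.
|r| = 0.894, which falls in the strong range.

strong positive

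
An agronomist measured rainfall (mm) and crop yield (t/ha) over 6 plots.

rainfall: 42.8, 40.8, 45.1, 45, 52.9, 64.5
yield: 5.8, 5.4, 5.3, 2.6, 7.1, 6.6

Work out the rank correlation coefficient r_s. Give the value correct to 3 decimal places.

Rank rainfall: 2, 1, 4, 3, 5, 6
Rank yield: 4, 3, 2, 1, 6, 5
d = rank(rainfall) − rank(yield): -2, -2, 2, 2, -1, 1; Σd² = 18
ρ = 1 − 6Σd² / [n(n²−1)] = 1 − 6×18 / (6×35) = 1 − 108/210 ≈ 0.486

0.486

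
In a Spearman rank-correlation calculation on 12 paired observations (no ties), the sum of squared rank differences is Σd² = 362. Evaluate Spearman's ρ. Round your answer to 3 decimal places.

-0.266

ρ = 1 − 6Σd² / [n(n²−1)] = 1 − 6×362 / (12×143)
  = 1 − 2172/1716 = 1 − 1.2657 ≈ -0.266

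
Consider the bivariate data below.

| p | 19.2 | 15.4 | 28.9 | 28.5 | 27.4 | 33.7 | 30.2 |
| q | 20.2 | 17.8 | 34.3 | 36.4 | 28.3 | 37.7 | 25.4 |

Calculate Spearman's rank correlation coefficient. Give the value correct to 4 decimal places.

0.7500

Rank p: 2, 1, 5, 4, 3, 7, 6
Rank q: 2, 1, 5, 6, 4, 7, 3
d = rank(p) − rank(q): 0, 0, 0, -2, -1, 0, 3; Σd² = 14
ρ = 1 − 6Σd² / [n(n²−1)] = 1 − 6×14 / (7×48) = 1 − 84/336 ≈ 0.7500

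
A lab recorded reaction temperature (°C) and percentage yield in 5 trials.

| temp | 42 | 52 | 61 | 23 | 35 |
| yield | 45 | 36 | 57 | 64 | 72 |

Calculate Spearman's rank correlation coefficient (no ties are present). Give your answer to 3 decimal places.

Rank temp: 3, 4, 5, 1, 2
Rank yield: 2, 1, 3, 4, 5
d = rank(temp) − rank(yield): 1, 3, 2, -3, -3; Σd² = 32
ρ = 1 − 6Σd² / [n(n²−1)] = 1 − 6×32 / (5×24) = 1 − 192/120 ≈ -0.600

-0.600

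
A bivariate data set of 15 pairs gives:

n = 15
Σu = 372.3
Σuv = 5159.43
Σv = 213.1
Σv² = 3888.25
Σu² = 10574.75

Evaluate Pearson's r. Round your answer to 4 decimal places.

-0.1210

r = (nΣuv − ΣuΣv) / √[(nΣu² − (Σu)²)(nΣv² − (Σv)²)]
Numerator: 15×5159.43 − 372.3×213.1 = -1945.68
Denominator: √[(158621.25 − 138607.29)(58323.75 − 45411.61)] = √[20013.96 × 12912.14] = 16075.5421
r = -1945.68 / 16075.5421 ≈ -0.1210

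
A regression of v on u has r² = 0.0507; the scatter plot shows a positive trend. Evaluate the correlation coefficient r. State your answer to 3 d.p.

0.225

|r| = √0.0507 = 0.225
The association is positive, so r = 0.225.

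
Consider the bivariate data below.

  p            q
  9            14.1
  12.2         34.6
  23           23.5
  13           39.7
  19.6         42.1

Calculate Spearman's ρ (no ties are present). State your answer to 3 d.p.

Rank p: 1, 2, 5, 3, 4
Rank q: 1, 3, 2, 4, 5
d = rank(p) − rank(q): 0, -1, 3, -1, -1; Σd² = 12
ρ = 1 − 6Σd² / [n(n²−1)] = 1 − 6×12 / (5×24) = 1 − 72/120 ≈ 0.400

0.400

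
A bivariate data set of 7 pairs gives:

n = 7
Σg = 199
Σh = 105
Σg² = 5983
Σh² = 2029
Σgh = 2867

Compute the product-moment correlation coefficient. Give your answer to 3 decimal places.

-0.307

r = (nΣgh − ΣgΣh) / √[(nΣg² − (Σg)²)(nΣh² − (Σh)²)]
Numerator: 7×2867 − 199×105 = -826
Denominator: √[(41881 − 39601)(14203 − 11025)] = √[2280 × 3178] = 2691.8098
r = -826 / 2691.8098 ≈ -0.307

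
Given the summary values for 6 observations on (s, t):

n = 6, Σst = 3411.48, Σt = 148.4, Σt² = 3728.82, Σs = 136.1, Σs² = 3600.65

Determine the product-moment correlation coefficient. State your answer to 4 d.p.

r = (nΣst − ΣsΣt) / √[(nΣs² − (Σs)²)(nΣt² − (Σt)²)]
Numerator: 6×3411.48 − 136.1×148.4 = 271.64
Denominator: √[(21603.9 − 18523.21)(22372.92 − 22022.56)] = √[3080.69 × 350.36] = 1038.9180
r = 271.64 / 1038.9180 ≈ 0.2615

0.2615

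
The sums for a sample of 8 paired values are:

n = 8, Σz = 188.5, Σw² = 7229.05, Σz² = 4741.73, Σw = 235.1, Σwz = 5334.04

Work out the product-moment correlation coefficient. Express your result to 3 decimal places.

-0.663

r = (nΣwz − ΣwΣz) / √[(nΣw² − (Σw)²)(nΣz² − (Σz)²)]
Numerator: 8×5334.04 − 235.1×188.5 = -1644.03
Denominator: √[(57832.4 − 55272.01)(37933.84 − 35532.25)] = √[2560.39 × 2401.59] = 2479.7191
r = -1644.03 / 2479.7191 ≈ -0.663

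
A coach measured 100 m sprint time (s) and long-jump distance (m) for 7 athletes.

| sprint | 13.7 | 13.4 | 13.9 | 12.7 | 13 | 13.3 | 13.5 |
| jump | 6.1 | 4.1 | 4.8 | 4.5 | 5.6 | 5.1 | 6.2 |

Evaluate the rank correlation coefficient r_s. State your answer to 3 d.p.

Rank sprint: 6, 4, 7, 1, 2, 3, 5
Rank jump: 6, 1, 3, 2, 5, 4, 7
d = rank(sprint) − rank(jump): 0, 3, 4, -1, -3, -1, -2; Σd² = 40
ρ = 1 − 6Σd² / [n(n²−1)] = 1 − 6×40 / (7×48) = 1 − 240/336 ≈ 0.286

0.286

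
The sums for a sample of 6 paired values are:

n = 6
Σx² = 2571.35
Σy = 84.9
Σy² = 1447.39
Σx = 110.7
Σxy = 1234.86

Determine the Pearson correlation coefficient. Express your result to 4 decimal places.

r = (nΣxy − ΣxΣy) / √[(nΣx² − (Σx)²)(nΣy² − (Σy)²)]
Numerator: 6×1234.86 − 110.7×84.9 = -1989.27
Denominator: √[(15428.1 − 12254.49)(8684.34 − 7208.01)] = √[3173.61 × 1476.33] = 2164.5544
r = -1989.27 / 2164.5544 ≈ -0.9190

-0.9190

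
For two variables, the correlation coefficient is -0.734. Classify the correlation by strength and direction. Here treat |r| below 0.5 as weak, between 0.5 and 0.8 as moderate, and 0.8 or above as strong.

r = -0.734 < 0 so the relationship is negative.
|r| = 0.734, which falls in the moderate range.

moderate negative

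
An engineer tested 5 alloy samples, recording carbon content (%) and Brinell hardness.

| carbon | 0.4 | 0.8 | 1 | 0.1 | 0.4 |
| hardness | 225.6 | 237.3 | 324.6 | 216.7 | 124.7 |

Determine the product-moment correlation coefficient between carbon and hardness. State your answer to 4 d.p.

n = 5, Σx = 2.7, Σy = 1128.9, Σx² = 1.97, Σy² = 275080.79, Σxy = 676.23
nΣxy − ΣxΣy = 3381.15 − 3048.03 = 333.12
nΣx² − (Σx)² = 9.85 − 7.29 = 2.56; nΣy² − (Σy)² = 1375403.95 − 1274415.21 = 100988.74
r = 333.12 / √(2.56 × 100988.74) = 333.12 / 508.4596 ≈ 0.6552

0.6552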